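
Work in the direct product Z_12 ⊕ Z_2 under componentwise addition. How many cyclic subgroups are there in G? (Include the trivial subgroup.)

12

Each element a generates a cyclic subgroup ⟨a⟩; distinct elements may generate the same one (a cyclic group of order d has φ(d) generators).
Cyclic subgroups by order — order 1: 1; order 2: 3; order 3: 1; order 4: 2; order 6: 3; order 12: 2.
Total: 12.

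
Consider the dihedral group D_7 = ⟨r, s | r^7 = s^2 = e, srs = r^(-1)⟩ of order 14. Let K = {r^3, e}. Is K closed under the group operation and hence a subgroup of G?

No

r^3 ∈ K but its inverse r^4 ∉ K, so K is not a subgroup.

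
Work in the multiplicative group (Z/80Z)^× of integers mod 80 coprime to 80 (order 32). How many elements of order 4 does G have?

24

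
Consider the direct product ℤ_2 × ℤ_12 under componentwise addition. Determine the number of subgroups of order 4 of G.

3

|G| = 24 and 4 | 24, so subgroups of order 4 are possible by Lagrange.
The subgroups of order 4 are: {(0,0), (0,3), (0,6), (0,9)}; {(0,0), (0,6), (1,0), (1,6)}; {(0,0), (0,6), (1,3), (1,9)}.
So G has 3 subgroups of order 4.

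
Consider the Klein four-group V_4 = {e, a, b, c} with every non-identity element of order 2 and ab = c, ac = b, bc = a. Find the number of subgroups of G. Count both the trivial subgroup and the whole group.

|G| = 4, so by Lagrange every subgroup order divides 4. Divisors: 1, 2, 4.
Subgroups by order — order 1: 1; order 2: 3; order 4: 1.
Total: 1 + 3 + 1 = 5.

5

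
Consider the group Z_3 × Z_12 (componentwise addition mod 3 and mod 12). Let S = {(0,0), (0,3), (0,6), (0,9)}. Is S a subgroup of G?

Yes

|S| = 4 divides |G| = 36, consistent with Lagrange.
S contains the identity, every element's inverse is in S, and S is closed under +: it is a subgroup.
In fact S = ⟨(0,3)⟩.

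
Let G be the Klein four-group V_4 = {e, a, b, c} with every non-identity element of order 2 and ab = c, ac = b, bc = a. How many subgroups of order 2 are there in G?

3

|G| = 4 and 2 | 4, so subgroups of order 2 are possible by Lagrange.
The subgroups of order 2 are: {e, a}; {e, b}; {e, c}.
So G has 3 subgroups of order 2.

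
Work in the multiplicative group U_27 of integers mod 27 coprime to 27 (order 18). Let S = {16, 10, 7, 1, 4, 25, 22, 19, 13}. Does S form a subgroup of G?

|S| = 9 divides |G| = 18, consistent with Lagrange.
S contains the identity, every element's inverse is in S, and S is closed under ·: it is a subgroup.
In fact S = ⟨4⟩.

Yes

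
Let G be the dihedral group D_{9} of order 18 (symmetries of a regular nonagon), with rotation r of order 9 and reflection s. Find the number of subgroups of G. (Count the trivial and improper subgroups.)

16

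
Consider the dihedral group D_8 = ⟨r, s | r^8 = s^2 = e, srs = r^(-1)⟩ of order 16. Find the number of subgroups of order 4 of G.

|G| = 16 and 4 | 16, so subgroups of order 4 are possible by Lagrange.
The subgroups of order 4 are: {e, r^2, r^4, r^6}; {e, r^4, r^2s, r^6s}; {e, r^4, r^3s, r^7s}; {e, r^4, s, r^4s}; … (5 in all).
So G has 5 subgroups of order 4.

5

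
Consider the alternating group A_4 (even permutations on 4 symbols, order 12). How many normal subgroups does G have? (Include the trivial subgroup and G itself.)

G has 10 subgroups. Checking conjugation-invariance by order — order 1: 1/1 normal; order 2: 0/3 normal; order 3: 0/4 normal; order 4: 1/1 normal; order 12: 1/1 normal.
Total normal subgroups: 3.

3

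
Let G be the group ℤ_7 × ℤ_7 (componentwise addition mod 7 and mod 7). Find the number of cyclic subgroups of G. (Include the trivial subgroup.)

9

Each element a generates a cyclic subgroup ⟨a⟩; distinct elements may generate the same one (a cyclic group of order d has φ(d) generators).
Cyclic subgroups by order — order 1: 1; order 7: 8.
Total: 9.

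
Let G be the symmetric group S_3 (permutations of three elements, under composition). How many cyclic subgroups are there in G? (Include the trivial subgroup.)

5

A cyclic subgroup of order d is generated by each of its φ(d) elements of order d, so the cyclic subgroups of order d number (#elements of order d)/φ(d).
Cyclic subgroups by order — order 1: 1; order 2: 3; order 3: 1.
Total: 5.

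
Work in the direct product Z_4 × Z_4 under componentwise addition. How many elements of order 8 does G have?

0

An element (a,b) has order lcm(ord(a), ord(b)); count pairs with lcm equal to 8.
Enumerating gives 0 such elements.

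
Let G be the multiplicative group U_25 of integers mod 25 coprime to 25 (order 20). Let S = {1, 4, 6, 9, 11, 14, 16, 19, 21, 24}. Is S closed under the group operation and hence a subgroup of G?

|S| = 10 divides |G| = 20, consistent with Lagrange.
S contains the identity, every element's inverse is in S, and S is closed under ·: it is a subgroup.
In fact S = ⟨4⟩.

Yes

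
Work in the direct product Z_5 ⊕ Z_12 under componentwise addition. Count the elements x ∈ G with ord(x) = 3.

An element (a,b) has order lcm(ord(a), ord(b)); count pairs with lcm equal to 3.
Enumerating gives 2 such elements.

2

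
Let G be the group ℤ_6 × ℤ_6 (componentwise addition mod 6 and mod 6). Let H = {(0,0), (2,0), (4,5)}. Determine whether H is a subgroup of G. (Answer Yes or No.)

No

(4,5) ∈ H but its inverse (2,1) ∉ H, so H is not a subgroup.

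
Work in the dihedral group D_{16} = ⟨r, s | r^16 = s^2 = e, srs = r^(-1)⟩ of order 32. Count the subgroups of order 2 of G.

17

|G| = 32 and 2 | 32, so subgroups of order 2 are possible by Lagrange.
The subgroups of order 2 are: {e, r^10s}; {e, r^11s}; {e, r^12s}; {e, r^13s}; … (17 in all).
So G has 17 subgroups of order 2.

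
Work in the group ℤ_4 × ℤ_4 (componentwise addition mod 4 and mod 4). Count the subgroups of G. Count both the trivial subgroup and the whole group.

15

|G| = 16, so by Lagrange every subgroup order divides 16. Divisors: 1, 2, 4, 8, 16.
Subgroups by order — order 1: 1; order 2: 3; order 4: 7; order 8: 3; order 16: 1.
Total: 1 + 3 + 7 + 3 + 1 = 15.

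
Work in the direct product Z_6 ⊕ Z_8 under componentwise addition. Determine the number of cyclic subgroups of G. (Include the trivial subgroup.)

A cyclic subgroup of order d is generated by each of its φ(d) elements of order d, so the cyclic subgroups of order d number (#elements of order d)/φ(d).
Cyclic subgroups by order — order 1: 1; order 2: 3; order 3: 1; order 4: 2; order 6: 3; order 8: 2; order 12: 2; order 24: 2.
Total: 16.

16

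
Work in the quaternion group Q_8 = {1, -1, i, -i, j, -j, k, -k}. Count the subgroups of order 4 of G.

|G| = 8 and 4 | 8, so subgroups of order 4 are possible by Lagrange.
The subgroups of order 4 are: {1, -1, i, -i}; {1, -1, j, -j}; {1, -1, k, -k}.
So G has 3 subgroups of order 4.

3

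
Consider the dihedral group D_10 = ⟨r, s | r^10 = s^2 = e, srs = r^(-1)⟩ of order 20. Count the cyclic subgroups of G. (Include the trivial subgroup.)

14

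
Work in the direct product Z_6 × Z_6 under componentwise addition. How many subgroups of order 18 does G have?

|G| = 36 and 18 | 36, so subgroups of order 18 are possible by Lagrange.
The subgroups of order 18 are: {(0,0), (0,1), (0,2), (0,3), (0,4), (0,5), (2,0), (2,1), (2,2), (2,3), (2,4), (2,5), (4,0), (4,1), (4,2), (4,3), (4,4), (4,5)}; {(0,0), (0,2), (0,4), (1,0), (1,2), (1,4), (2,0), (2,2), (2,4), (3,0), (3,2), (3,4), (4,0), (4,2), (4,4), (5,0), (5,2), (5,4)}; {(0,0), (0,2), (0,4), (1,1), (1,3), (1,5), (2,0), (2,2), (2,4), (3,1), (3,3), (3,5), (4,0), (4,2), (4,4), (5,1), (5,3), (5,5)}.
So G has 3 subgroups of order 18.

3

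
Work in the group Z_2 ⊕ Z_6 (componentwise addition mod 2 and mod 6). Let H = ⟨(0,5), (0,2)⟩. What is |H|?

|⟨(0,5)⟩| = 6 and |⟨(0,2)⟩| = 3, so |H| is a multiple of lcm(6, 3) = 6 and divides |G| = 12.
Closing under the operation: H = {(0,0), (0,1), (0,2), (0,3), (0,4), (0,5)}, so |H| = 6.

6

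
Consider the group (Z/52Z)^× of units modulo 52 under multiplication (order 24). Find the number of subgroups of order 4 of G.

3

|G| = 24 and 4 | 24, so subgroups of order 4 are possible by Lagrange.
The subgroups of order 4 are: {1, 5, 21, 25}; {1, 25, 27, 51}; {1, 25, 31, 47}.
So G has 3 subgroups of order 4.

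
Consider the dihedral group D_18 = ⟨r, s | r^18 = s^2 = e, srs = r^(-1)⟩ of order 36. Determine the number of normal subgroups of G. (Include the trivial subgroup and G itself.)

G has 45 subgroups. Checking conjugation-invariance by order — order 1: 1/1 normal; order 2: 1/19 normal; order 3: 1/1 normal; order 4: 0/9 normal; order 6: 1/7 normal; order 9: 1/1 normal; order 12: 0/3 normal; order 18: 3/3 normal; order 36: 1/1 normal.
Total normal subgroups: 9.

9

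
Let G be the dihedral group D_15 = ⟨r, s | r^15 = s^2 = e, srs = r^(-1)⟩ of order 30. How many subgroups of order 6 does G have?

5

|G| = 30 and 6 | 30, so subgroups of order 6 are possible by Lagrange.
The subgroups of order 6 are: {e, r^5, r^10, s, r^5s, r^10s}; {e, r^5, r^10, rs, r^6s, r^11s}; {e, r^5, r^10, r^2s, r^7s, r^12s}; {e, r^5, r^10, r^3s, r^8s, r^13s}; … (5 in all).
So G has 5 subgroups of order 6.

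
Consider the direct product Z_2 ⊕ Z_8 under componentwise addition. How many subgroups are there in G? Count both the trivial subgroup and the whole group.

|G| = 16, so by Lagrange every subgroup order divides 16. Divisors: 1, 2, 4, 8, 16.
Subgroups by order — order 1: 1; order 2: 3; order 4: 3; order 8: 3; order 16: 1.
Total: 1 + 3 + 3 + 3 + 1 = 11.

11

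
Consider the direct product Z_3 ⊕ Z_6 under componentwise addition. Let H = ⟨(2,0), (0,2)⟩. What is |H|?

9

|⟨(2,0)⟩| = 3 and |⟨(0,2)⟩| = 3, so |H| is a multiple of lcm(3, 3) = 3 and divides |G| = 18.
Closing under the operation: H = {(0,0), (0,2), (0,4), (1,0), (1,2), (1,4), (2,0), (2,2), (2,4)}, so |H| = 9.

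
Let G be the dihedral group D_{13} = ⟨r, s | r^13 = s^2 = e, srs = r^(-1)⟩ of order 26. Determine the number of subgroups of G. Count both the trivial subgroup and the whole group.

|G| = 26, so by Lagrange every subgroup order divides 26. Divisors: 1, 2, 13, 26.
Subgroups by order — order 1: 1; order 2: 13; order 13: 1; order 26: 1.
Total: 1 + 13 + 1 + 1 = 16.

16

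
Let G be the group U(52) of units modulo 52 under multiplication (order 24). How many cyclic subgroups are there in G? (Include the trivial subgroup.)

Group the elements of G by the cyclic subgroup they generate; each cyclic subgroup of order d accounts for φ(d) elements.
Cyclic subgroups by order — order 1: 1; order 2: 3; order 3: 1; order 4: 2; order 6: 3; order 12: 2.
Total: 12.

12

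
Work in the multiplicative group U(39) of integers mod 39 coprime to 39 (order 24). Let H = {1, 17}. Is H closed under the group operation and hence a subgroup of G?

No

17 ∈ H but its inverse 23 ∉ H, so H is not a subgroup.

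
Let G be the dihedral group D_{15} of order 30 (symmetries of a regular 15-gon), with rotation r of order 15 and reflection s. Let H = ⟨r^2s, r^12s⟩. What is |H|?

6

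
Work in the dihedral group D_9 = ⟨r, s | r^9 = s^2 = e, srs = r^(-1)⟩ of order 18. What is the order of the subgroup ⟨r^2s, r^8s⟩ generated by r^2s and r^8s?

6

|⟨r^2s⟩| = 2 and |⟨r^8s⟩| = 2, so |H| is a multiple of lcm(2, 2) = 2 and divides |G| = 18.
Closing under the operation: H = {e, r^3, r^6, r^2s, r^5s, r^8s}, so |H| = 6.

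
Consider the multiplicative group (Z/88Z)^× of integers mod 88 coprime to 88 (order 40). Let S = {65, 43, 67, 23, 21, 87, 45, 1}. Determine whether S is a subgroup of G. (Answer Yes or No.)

Yes

|S| = 8 divides |G| = 40, consistent with Lagrange.
S contains the identity, every element's inverse is in S, and S is closed under ·: it is a subgroup.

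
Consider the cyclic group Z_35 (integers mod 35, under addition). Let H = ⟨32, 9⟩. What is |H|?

|⟨32⟩| = 35 and |⟨9⟩| = 35, so |H| is a multiple of lcm(35, 35) = 35 and divides |G| = 35.
Closing {32, 9} under the group operation gives all of G, so |H| = 35.

35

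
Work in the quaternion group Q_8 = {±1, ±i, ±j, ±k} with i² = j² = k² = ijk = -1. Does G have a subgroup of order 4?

Yes

4 | 8. A subgroup of order 4 is {1, -1, i, -i}.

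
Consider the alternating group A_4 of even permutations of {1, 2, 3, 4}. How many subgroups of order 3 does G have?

|G| = 12 and 3 | 12, so subgroups of order 3 are possible by Lagrange.
The subgroups of order 3 are: {e, (1 2 3), (1 3 2)}; {e, (1 2 4), (1 4 2)}; {e, (1 3 4), (1 4 3)}; {e, (2 3 4), (2 4 3)}.
So G has 4 subgroups of order 3.

4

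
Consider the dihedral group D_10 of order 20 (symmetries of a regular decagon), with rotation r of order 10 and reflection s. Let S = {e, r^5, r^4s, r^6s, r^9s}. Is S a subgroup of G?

Closure fails: r^5 · r^6s = rs ∉ S. So S is not a subgroup.

No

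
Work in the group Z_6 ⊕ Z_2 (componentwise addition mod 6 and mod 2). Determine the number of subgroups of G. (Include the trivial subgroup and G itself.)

|G| = 12, so by Lagrange every subgroup order divides 12. Divisors: 1, 2, 3, 4, 6, 12.
Subgroups by order — order 1: 1; order 2: 3; order 3: 1; order 4: 1; order 6: 3; order 12: 1.
Total: 1 + 3 + 1 + 1 + 3 + 1 = 10.

10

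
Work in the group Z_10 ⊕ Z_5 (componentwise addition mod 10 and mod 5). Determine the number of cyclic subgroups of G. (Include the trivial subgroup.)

Each element a generates a cyclic subgroup ⟨a⟩; distinct elements may generate the same one (a cyclic group of order d has φ(d) generators).
Cyclic subgroups by order — order 1: 1; order 2: 1; order 5: 6; order 10: 6.
Total: 14.

14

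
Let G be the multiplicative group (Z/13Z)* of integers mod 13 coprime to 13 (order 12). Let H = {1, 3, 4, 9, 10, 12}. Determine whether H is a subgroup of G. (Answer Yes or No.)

Yes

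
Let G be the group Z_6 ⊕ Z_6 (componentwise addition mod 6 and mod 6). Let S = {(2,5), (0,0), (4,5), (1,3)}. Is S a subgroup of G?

No

(4,5) ∈ S but its inverse (2,1) ∉ S, so S is not a subgroup.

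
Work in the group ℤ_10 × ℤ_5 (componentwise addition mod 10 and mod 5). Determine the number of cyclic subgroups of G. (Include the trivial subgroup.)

Group the elements of G by the cyclic subgroup they generate; each cyclic subgroup of order d accounts for φ(d) elements.
Cyclic subgroups by order — order 1: 1; order 2: 1; order 5: 6; order 10: 6.
Total: 14.

14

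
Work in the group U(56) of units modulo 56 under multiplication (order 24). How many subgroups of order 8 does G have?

|G| = 24 and 8 | 24, so subgroups of order 8 are possible by Lagrange.
The subgroups of order 8 are: {1, 13, 15, 27, 29, 41, 43, 55}.
So G has 1 subgroup of order 8.

1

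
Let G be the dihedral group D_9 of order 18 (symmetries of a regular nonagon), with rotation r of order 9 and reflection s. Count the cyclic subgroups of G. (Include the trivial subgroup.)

Group the elements of G by the cyclic subgroup they generate; each cyclic subgroup of order d accounts for φ(d) elements.
Cyclic subgroups by order — order 1: 1; order 2: 9; order 3: 1; order 9: 1.
Total: 12.

12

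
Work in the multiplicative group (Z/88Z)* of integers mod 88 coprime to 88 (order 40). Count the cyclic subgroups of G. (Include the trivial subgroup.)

Group the elements of G by the cyclic subgroup they generate; each cyclic subgroup of order d accounts for φ(d) elements.
Cyclic subgroups by order — order 1: 1; order 2: 7; order 5: 1; order 10: 7.
Total: 16.

16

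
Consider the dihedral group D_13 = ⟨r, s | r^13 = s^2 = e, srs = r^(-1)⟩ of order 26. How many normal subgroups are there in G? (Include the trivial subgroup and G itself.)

G has 16 subgroups. Checking conjugation-invariance by order — order 1: 1/1 normal; order 2: 0/13 normal; order 13: 1/1 normal; order 26: 1/1 normal.
Total normal subgroups: 3.

3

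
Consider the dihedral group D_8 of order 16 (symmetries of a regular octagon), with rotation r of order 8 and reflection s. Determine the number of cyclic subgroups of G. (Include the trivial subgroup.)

Group the elements of G by the cyclic subgroup they generate; each cyclic subgroup of order d accounts for φ(d) elements.
Cyclic subgroups by order — order 1: 1; order 2: 9; order 4: 1; order 8: 1.
Total: 12.

12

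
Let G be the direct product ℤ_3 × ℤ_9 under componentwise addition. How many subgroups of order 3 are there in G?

|G| = 27 and 3 | 27, so subgroups of order 3 are possible by Lagrange.
The subgroups of order 3 are: {(0,0), (0,3), (0,6)}; {(0,0), (1,0), (2,0)}; {(0,0), (1,3), (2,6)}; {(0,0), (1,6), (2,3)}.
So G has 4 subgroups of order 3.

4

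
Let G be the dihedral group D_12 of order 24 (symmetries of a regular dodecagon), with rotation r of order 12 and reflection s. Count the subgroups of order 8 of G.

|G| = 24 and 8 | 24, so subgroups of order 8 are possible by Lagrange.
The subgroups of order 8 are: {e, r^3, r^6, r^9, rs, r^4s, r^7s, r^10s}; {e, r^3, r^6, r^9, r^2s, r^5s, r^8s, r^11s}; {e, r^3, r^6, r^9, s, r^3s, r^6s, r^9s}.
So G has 3 subgroups of order 8.

3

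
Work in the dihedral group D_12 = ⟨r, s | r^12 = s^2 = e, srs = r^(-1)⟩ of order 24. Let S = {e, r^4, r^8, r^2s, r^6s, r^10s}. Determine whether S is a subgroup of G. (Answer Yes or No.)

Yes

|S| = 6 divides |G| = 24, consistent with Lagrange.
S contains the identity, every element's inverse is in S, and S is closed under ·: it is a subgroup.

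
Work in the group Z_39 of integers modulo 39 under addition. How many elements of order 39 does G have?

24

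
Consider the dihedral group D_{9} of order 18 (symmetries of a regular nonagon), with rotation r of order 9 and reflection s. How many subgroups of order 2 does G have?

|G| = 18 and 2 | 18, so subgroups of order 2 are possible by Lagrange.
The subgroups of order 2 are: {e, r^2s}; {e, r^3s}; {e, r^4s}; {e, r^5s}; … (9 in all).
So G has 9 subgroups of order 2.

9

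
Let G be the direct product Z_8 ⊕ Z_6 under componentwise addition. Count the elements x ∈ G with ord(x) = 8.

8

An element (a,b) has order lcm(ord(a), ord(b)); count pairs with lcm equal to 8.
Enumerating gives 8 such elements.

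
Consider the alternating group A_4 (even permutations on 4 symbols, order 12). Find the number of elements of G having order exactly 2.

The elements of order 2 are: (1 2)(3 4), (1 3)(2 4), (1 4)(2 3).
That's 3.

3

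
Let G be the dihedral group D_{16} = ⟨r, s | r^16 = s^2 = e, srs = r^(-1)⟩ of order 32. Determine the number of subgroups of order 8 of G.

5

|G| = 32 and 8 | 32, so subgroups of order 8 are possible by Lagrange.
The subgroups of order 8 are: {e, r^2, r^4, r^6, r^8, r^10, r^12, r^14}; {e, r^4, r^8, r^12, r^2s, r^6s, r^10s, r^14s}; {e, r^4, r^8, r^12, r^3s, r^7s, r^11s, r^15s}; {e, r^4, r^8, r^12, s, r^4s, r^8s, r^12s}; … (5 in all).
So G has 5 subgroups of order 8.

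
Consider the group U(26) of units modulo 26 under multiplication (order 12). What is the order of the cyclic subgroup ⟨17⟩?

6

Compute successive powers of 17 mod 26: 17, 3, 25, 9, 23, 1; 17^6 ≡ 1 (mod 26).
So |⟨17⟩| = 6.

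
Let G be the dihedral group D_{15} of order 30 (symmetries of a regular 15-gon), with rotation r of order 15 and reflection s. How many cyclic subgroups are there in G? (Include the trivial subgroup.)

19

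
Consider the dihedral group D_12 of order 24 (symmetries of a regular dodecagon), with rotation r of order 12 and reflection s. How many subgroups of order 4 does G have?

7

|G| = 24 and 4 | 24, so subgroups of order 4 are possible by Lagrange.
The subgroups of order 4 are: {e, r^6, r^4s, r^10s}; {e, r^6, r^5s, r^11s}; {e, r^6, r^2s, r^8s}; {e, r^3, r^6, r^9}; … (7 in all).
So G has 7 subgroups of order 4.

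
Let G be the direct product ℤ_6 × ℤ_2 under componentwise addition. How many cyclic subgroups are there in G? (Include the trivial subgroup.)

8

A cyclic subgroup of order d is generated by each of its φ(d) elements of order d, so the cyclic subgroups of order d number (#elements of order d)/φ(d).
Cyclic subgroups by order — order 1: 1; order 2: 3; order 3: 1; order 6: 3.
Total: 8.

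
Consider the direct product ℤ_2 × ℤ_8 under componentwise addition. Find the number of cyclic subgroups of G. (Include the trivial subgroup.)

Each element a generates a cyclic subgroup ⟨a⟩; distinct elements may generate the same one (a cyclic group of order d has φ(d) generators).
Cyclic subgroups by order — order 1: 1; order 2: 3; order 4: 2; order 8: 2.
Total: 8.

8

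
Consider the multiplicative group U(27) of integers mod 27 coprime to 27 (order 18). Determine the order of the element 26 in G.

2

Compute successive powers of 26 mod 27: 26, 1; 26^2 ≡ 1 (mod 27).
So |⟨26⟩| = 2.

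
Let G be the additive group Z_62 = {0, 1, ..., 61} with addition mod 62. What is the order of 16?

In Z_62, the order of an element a is n/gcd(a, n).
gcd(16, 62) = 2, so |⟨16⟩| = 62/2 = 31.

31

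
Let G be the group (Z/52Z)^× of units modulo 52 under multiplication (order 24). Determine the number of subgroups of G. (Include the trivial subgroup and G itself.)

|G| = 24, so by Lagrange every subgroup order divides 24. Divisors: 1, 2, 3, 4, 6, 8, 12, 24.
Subgroups by order — order 1: 1; order 2: 3; order 3: 1; order 4: 3; order 6: 3; order 8: 1; order 12: 3; order 24: 1.
Total: 1 + 3 + 1 + 3 + 3 + 1 + 3 + 1 = 16.

16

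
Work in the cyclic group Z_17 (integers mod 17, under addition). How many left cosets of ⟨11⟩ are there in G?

1

|⟨11⟩| = 17 and |G| = 17.
By Lagrange, [G : H] = |G|/|H| = 17/17 = 1.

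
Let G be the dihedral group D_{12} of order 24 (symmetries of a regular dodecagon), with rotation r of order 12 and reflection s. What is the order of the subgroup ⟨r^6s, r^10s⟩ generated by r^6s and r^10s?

6

|⟨r^6s⟩| = 2 and |⟨r^10s⟩| = 2, so |H| is a multiple of lcm(2, 2) = 2 and divides |G| = 24.
Closing under the operation: H = {e, r^4, r^8, r^2s, r^6s, r^10s}, so |H| = 6.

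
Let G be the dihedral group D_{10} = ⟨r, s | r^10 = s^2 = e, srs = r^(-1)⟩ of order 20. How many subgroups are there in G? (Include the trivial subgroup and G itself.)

22

|G| = 20, so by Lagrange every subgroup order divides 20. Divisors: 1, 2, 4, 5, 10, 20.
Subgroups by order — order 1: 1; order 2: 11; order 4: 5; order 5: 1; order 10: 3; order 20: 1.
Total: 1 + 11 + 5 + 1 + 3 + 1 = 22.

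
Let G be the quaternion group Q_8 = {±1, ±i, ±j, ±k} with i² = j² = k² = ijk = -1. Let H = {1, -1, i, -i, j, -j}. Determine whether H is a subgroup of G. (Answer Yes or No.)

|H| = 6 does not divide |G| = 8, so by Lagrange H is not a subgroup.

No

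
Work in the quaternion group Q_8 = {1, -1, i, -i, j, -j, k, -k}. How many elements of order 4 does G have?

The elements of order 4 are: i, -i, j, -j, k, -k.
That's 6.

6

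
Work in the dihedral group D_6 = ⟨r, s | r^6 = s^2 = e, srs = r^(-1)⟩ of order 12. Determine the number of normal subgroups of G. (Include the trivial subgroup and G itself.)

7

G has 16 subgroups. Checking conjugation-invariance by order — order 1: 1/1 normal; order 2: 1/7 normal; order 3: 1/1 normal; order 4: 0/3 normal; order 6: 3/3 normal; order 12: 1/1 normal.
Total normal subgroups: 7.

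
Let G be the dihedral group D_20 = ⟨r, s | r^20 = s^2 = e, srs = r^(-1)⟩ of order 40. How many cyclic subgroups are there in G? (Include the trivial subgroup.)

A cyclic subgroup of order d is generated by each of its φ(d) elements of order d, so the cyclic subgroups of order d number (#elements of order d)/φ(d).
Cyclic subgroups by order — order 1: 1; order 2: 21; order 4: 1; order 5: 1; order 10: 1; order 20: 1.
Total: 26.

26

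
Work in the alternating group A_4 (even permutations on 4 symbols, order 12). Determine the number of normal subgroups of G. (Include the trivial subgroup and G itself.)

G has 10 subgroups. Checking conjugation-invariance by order — order 1: 1/1 normal; order 2: 0/3 normal; order 3: 0/4 normal; order 4: 1/1 normal; order 12: 1/1 normal.
Total normal subgroups: 3.

3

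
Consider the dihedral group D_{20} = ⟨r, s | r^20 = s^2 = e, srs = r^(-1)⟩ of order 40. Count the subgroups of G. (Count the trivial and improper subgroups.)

|G| = 40, so by Lagrange every subgroup order divides 40. Divisors: 1, 2, 4, 5, 8, 10, 20, 40.
Subgroups by order — order 1: 1; order 2: 21; order 4: 11; order 5: 1; order 8: 5; order 10: 5; order 20: 3; order 40: 1.
Total: 1 + 21 + 11 + 1 + 5 + 5 + 3 + 1 = 48.

48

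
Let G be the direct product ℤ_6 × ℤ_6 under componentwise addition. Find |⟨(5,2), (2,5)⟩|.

12

|⟨(5,2)⟩| = 6 and |⟨(2,5)⟩| = 6, so |H| is a multiple of lcm(6, 6) = 6 and divides |G| = 36.
Closing under the operation: H = {(0,0), (0,3), (1,1), (1,4), (2,2), (2,5), (3,0), (3,3), (4,1), (4,4), (5,2), (5,5)}, so |H| = 12.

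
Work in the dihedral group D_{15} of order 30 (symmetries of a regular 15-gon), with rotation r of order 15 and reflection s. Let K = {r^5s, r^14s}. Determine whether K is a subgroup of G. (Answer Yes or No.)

No

The identity e ∉ K, so K is not a subgroup.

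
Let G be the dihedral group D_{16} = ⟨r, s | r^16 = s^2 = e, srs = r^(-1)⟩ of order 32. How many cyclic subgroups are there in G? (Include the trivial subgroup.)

Group the elements of G by the cyclic subgroup they generate; each cyclic subgroup of order d accounts for φ(d) elements.
Cyclic subgroups by order — order 1: 1; order 2: 17; order 4: 1; order 8: 1; order 16: 1.
Total: 21.

21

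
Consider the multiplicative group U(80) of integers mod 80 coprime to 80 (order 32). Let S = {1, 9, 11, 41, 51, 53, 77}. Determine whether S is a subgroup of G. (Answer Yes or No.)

No

|S| = 7 does not divide |G| = 32, so by Lagrange S is not a subgroup.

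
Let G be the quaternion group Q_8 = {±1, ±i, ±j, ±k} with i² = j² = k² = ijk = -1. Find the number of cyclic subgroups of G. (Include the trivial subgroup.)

5

Each element a generates a cyclic subgroup ⟨a⟩; distinct elements may generate the same one (a cyclic group of order d has φ(d) generators).
Cyclic subgroups by order — order 1: 1; order 2: 1; order 4: 3.
Total: 5.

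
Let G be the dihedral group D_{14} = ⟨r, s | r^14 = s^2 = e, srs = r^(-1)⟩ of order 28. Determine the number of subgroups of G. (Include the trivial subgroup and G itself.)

28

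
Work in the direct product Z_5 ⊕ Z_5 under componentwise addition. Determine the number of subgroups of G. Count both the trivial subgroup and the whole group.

8

|G| = 25, so by Lagrange every subgroup order divides 25. Divisors: 1, 5, 25.
Subgroups by order — order 1: 1; order 5: 6; order 25: 1.
Total: 1 + 6 + 1 = 8.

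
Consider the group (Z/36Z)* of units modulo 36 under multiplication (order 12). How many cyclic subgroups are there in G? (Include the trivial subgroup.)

8

Group the elements of G by the cyclic subgroup they generate; each cyclic subgroup of order d accounts for φ(d) elements.
Cyclic subgroups by order — order 1: 1; order 2: 3; order 3: 1; order 6: 3.
Total: 8.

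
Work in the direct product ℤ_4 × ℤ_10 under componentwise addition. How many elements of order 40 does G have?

0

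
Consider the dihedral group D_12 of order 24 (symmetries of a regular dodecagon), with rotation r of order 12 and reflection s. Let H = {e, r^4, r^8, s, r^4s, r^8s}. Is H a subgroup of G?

Yes

|H| = 6 divides |G| = 24, consistent with Lagrange.
H contains the identity, every element's inverse is in H, and H is closed under ·: it is a subgroup.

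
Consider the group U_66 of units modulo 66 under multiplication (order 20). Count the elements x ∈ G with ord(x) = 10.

Enumerating element orders in G gives 12 elements of order 10.

12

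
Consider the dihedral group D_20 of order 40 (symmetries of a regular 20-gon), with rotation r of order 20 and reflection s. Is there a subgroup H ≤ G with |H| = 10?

10 | 40. A subgroup of order 10 is {e, r^2, r^4, r^6, r^8, r^10, r^12, r^14, r^16, r^18}.

Yes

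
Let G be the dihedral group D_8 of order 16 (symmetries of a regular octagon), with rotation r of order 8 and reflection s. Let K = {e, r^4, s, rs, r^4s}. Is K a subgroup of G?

No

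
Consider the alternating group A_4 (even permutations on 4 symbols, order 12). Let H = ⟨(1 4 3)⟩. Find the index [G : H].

4

|⟨(1 4 3)⟩| = 3 and |G| = 12.
By Lagrange, [G : H] = |G|/|H| = 12/3 = 4.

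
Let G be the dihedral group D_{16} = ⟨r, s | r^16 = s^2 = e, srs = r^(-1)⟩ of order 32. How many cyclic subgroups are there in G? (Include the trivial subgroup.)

21

A cyclic subgroup of order d is generated by each of its φ(d) elements of order d, so the cyclic subgroups of order d number (#elements of order d)/φ(d).
Cyclic subgroups by order — order 1: 1; order 2: 17; order 4: 1; order 8: 1; order 16: 1.
Total: 21.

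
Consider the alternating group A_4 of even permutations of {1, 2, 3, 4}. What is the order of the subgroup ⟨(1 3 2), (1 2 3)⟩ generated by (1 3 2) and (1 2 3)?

3

|⟨(1 3 2)⟩| = 3 and |⟨(1 2 3)⟩| = 3, so |H| is a multiple of lcm(3, 3) = 3 and divides |G| = 12.
Closing under the operation: H = {e, (1 2 3), (1 3 2)}, so |H| = 3.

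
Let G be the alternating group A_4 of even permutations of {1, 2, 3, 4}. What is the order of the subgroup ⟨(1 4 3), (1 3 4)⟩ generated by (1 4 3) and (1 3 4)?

3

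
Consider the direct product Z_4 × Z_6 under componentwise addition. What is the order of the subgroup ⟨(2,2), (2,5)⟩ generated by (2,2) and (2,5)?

12

|⟨(2,2)⟩| = 6 and |⟨(2,5)⟩| = 6, so |H| is a multiple of lcm(6, 6) = 6 and divides |G| = 24.
Closing under the operation: H = {(0,0), (0,1), (0,2), (0,3), (0,4), (0,5), (2,0), (2,1), (2,2), (2,3), (2,4), (2,5)}, so |H| = 12.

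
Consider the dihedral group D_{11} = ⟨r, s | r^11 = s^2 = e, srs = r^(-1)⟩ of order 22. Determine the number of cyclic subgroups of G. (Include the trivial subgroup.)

13

Group the elements of G by the cyclic subgroup they generate; each cyclic subgroup of order d accounts for φ(d) elements.
Cyclic subgroups by order — order 1: 1; order 2: 11; order 11: 1.
Total: 13.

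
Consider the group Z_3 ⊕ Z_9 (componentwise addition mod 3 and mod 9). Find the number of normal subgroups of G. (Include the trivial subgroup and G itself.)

10

G is abelian, so every subgroup is normal.
G has 10 subgroups in total, hence 10 normal subgroups.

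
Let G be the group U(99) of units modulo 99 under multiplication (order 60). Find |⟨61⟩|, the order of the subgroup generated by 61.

30

Compute successive powers of 61 mod 99: 61, 58, 73, 97, 76, 82, 52, 4, …; 61^30 ≡ 1 (mod 99).
So |⟨61⟩| = 30.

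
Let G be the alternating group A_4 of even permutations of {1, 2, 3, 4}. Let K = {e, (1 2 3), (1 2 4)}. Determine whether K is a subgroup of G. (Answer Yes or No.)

No

(1 2 4) ∈ K but its inverse (1 4 2) ∉ K, so K is not a subgroup.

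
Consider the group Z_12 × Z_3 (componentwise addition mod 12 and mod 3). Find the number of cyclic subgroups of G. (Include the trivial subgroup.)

15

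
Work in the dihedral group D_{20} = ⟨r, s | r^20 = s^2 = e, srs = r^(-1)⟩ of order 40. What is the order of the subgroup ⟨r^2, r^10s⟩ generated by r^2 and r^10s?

|⟨r^2⟩| = 10 and |⟨r^10s⟩| = 2, so |H| is a multiple of lcm(10, 2) = 10 and divides |G| = 40.
Closing under the operation: H = {e, r^2, r^4, r^6, r^8, r^10, r^12, r^14, r^16, r^18, s, r^2s, r^4s, r^6s, r^8s, r^10s, r^12s, r^14s, r^16s, r^18s}, so |H| = 20.

20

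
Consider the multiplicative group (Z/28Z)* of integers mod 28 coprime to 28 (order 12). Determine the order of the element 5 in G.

Compute successive powers of 5 mod 28: 5, 25, 13, 9, 17, 1; 5^6 ≡ 1 (mod 28).
So |⟨5⟩| = 6.

6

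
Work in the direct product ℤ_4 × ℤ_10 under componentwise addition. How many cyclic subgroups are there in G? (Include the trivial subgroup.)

A cyclic subgroup of order d is generated by each of its φ(d) elements of order d, so the cyclic subgroups of order d number (#elements of order d)/φ(d).
Cyclic subgroups by order — order 1: 1; order 2: 3; order 4: 2; order 5: 1; order 10: 3; order 20: 2.
Total: 12.

12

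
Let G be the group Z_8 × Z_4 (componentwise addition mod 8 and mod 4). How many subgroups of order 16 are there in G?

3

|G| = 32 and 16 | 32, so subgroups of order 16 are possible by Lagrange.
The subgroups of order 16 are: {(0,0), (0,1), (0,2), (0,3), (2,0), (2,1), (2,2), (2,3), (4,0), (4,1), (4,2), (4,3), (6,0), (6,1), (6,2), (6,3)}; {(0,0), (0,2), (1,0), (1,2), (2,0), (2,2), (3,0), (3,2), (4,0), (4,2), (5,0), (5,2), (6,0), (6,2), (7,0), (7,2)}; {(0,0), (0,2), (1,1), (1,3), (2,0), (2,2), (3,1), (3,3), (4,0), (4,2), (5,1), (5,3), (6,0), (6,2), (7,1), (7,3)}.
So G has 3 subgroups of order 16.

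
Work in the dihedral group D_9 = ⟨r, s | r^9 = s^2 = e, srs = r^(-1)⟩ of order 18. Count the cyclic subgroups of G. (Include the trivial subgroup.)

A cyclic subgroup of order d is generated by each of its φ(d) elements of order d, so the cyclic subgroups of order d number (#elements of order d)/φ(d).
Cyclic subgroups by order — order 1: 1; order 2: 9; order 3: 1; order 9: 1.
Total: 12.

12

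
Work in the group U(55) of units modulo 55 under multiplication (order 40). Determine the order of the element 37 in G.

20

Compute successive powers of 37 mod 55: 37, 49, 53, 36, 12, 4, 38, 31, …; 37^20 ≡ 1 (mod 55).
So |⟨37⟩| = 20.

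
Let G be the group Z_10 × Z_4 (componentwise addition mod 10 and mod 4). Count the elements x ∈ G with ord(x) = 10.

12

An element (a,b) has order lcm(ord(a), ord(b)); count pairs with lcm equal to 10.
Enumerating gives 12 such elements.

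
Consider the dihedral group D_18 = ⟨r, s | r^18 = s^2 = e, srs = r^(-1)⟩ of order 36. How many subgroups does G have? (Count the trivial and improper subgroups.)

|G| = 36, so by Lagrange every subgroup order divides 36. Divisors: 1, 2, 3, 4, 6, 9, 12, 18, 36.
Subgroups by order — order 1: 1; order 2: 19; order 3: 1; order 4: 9; order 6: 7; order 9: 1; order 12: 3; order 18: 3; order 36: 1.
Total: 1 + 19 + 1 + 9 + 7 + 1 + 3 + 3 + 1 = 45.

45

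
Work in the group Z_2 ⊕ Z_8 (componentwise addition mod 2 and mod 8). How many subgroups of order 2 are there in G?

3

|G| = 16 and 2 | 16, so subgroups of order 2 are possible by Lagrange.
The subgroups of order 2 are: {(0,0), (0,4)}; {(0,0), (1,0)}; {(0,0), (1,4)}.
So G has 3 subgroups of order 2.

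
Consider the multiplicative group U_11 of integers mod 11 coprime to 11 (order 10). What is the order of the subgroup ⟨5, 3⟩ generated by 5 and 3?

|⟨5⟩| = 5 and |⟨3⟩| = 5, so |H| is a multiple of lcm(5, 5) = 5 and divides |G| = 10.
Closing under the operation: H = {1, 3, 4, 5, 9}, so |H| = 5.

5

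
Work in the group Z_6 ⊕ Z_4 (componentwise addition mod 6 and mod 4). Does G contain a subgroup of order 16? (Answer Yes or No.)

16 does not divide |G| = 24, so by Lagrange no subgroup of order 16 exists.

No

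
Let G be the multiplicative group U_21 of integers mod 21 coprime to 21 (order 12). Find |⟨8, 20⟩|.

4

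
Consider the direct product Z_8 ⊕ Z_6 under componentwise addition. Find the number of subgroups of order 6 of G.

3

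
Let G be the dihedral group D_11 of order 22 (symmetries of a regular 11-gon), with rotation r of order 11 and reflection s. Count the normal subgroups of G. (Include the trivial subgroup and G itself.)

3

G has 14 subgroups. Checking conjugation-invariance by order — order 1: 1/1 normal; order 2: 0/11 normal; order 11: 1/1 normal; order 22: 1/1 normal.
Total normal subgroups: 3.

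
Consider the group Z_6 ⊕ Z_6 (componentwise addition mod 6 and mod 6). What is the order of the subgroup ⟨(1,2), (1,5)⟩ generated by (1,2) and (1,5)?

|⟨(1,2)⟩| = 6 and |⟨(1,5)⟩| = 6, so |H| is a multiple of lcm(6, 6) = 6 and divides |G| = 36.
Closing under the operation: H = {(0,0), (0,3), (1,2), (1,5), (2,1), (2,4), (3,0), (3,3), (4,2), (4,5), (5,1), (5,4)}, so |H| = 12.

12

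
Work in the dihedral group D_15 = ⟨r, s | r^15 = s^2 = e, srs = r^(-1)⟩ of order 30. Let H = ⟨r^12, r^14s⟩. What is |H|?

10

|⟨r^12⟩| = 5 and |⟨r^14s⟩| = 2, so |H| is a multiple of lcm(5, 2) = 10 and divides |G| = 30.
Closing under the operation: H = {e, r^3, r^6, r^9, r^12, r^2s, r^5s, r^8s, r^11s, r^14s}, so |H| = 10.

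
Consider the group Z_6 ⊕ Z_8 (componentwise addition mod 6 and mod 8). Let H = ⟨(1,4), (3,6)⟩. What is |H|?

|⟨(1,4)⟩| = 6 and |⟨(3,6)⟩| = 4, so |H| is a multiple of lcm(6, 4) = 12 and divides |G| = 48.
Closing under the operation: H = {(0,0), (0,2), (0,4), (0,6), (1,0), (1,2), (1,4), (1,6), (2,0), (2,2), (2,4), (2,6), (3,0), (3,2), (3,4), (3,6), (4,0), (4,2), (4,4), (4,6), (5,0), (5,2), (5,4), (5,6)}, so |H| = 24.

24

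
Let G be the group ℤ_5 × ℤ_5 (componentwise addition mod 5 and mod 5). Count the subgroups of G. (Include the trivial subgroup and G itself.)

8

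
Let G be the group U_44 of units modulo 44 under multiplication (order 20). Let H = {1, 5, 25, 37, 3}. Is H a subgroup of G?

3 ∈ H but its inverse 15 ∉ H, so H is not a subgroup.

No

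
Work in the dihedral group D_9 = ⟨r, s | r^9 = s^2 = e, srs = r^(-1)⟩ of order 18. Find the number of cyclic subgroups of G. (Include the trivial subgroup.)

12

Each element a generates a cyclic subgroup ⟨a⟩; distinct elements may generate the same one (a cyclic group of order d has φ(d) generators).
Cyclic subgroups by order — order 1: 1; order 2: 9; order 3: 1; order 9: 1.
Total: 12.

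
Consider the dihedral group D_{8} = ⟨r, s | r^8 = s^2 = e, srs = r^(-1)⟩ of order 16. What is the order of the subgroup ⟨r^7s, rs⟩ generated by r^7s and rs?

|⟨r^7s⟩| = 2 and |⟨rs⟩| = 2, so |H| is a multiple of lcm(2, 2) = 2 and divides |G| = 16.
Closing under the operation: H = {e, r^2, r^4, r^6, rs, r^3s, r^5s, r^7s}, so |H| = 8.

8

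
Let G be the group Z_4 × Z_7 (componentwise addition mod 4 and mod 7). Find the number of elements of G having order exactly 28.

An element (a,b) has order lcm(ord(a), ord(b)); count pairs with lcm equal to 28.
Enumerating gives 12 such elements.

12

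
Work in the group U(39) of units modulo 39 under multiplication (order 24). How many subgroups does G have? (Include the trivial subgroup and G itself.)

16

|G| = 24, so by Lagrange every subgroup order divides 24. Divisors: 1, 2, 3, 4, 6, 8, 12, 24.
Subgroups by order — order 1: 1; order 2: 3; order 3: 1; order 4: 3; order 6: 3; order 8: 1; order 12: 3; order 24: 1.
Total: 1 + 3 + 1 + 3 + 3 + 1 + 3 + 1 = 16.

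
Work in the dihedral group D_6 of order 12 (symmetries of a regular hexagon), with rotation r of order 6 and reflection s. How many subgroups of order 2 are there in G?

7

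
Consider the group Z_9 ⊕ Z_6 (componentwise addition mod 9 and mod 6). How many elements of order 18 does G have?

An element (a,b) has order lcm(ord(a), ord(b)); count pairs with lcm equal to 18.
Enumerating gives 18 such elements.

18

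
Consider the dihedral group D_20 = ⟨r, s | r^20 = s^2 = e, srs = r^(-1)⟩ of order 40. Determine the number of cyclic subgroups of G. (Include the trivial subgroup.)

Group the elements of G by the cyclic subgroup they generate; each cyclic subgroup of order d accounts for φ(d) elements.
Cyclic subgroups by order — order 1: 1; order 2: 21; order 4: 1; order 5: 1; order 10: 1; order 20: 1.
Total: 26.

26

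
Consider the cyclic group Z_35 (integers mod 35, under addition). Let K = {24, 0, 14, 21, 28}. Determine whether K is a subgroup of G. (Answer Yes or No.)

24 ∈ K but its inverse 11 ∉ K, so K is not a subgroup.

No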